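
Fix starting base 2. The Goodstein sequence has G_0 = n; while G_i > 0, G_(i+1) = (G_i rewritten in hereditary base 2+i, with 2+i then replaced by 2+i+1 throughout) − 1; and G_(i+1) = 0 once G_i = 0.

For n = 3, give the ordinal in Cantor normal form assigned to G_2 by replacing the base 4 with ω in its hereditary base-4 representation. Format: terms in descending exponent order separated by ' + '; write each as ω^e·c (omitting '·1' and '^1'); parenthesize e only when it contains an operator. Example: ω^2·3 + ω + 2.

3

[0] 3 ≡ 2 + 1 (base 2). Lift 3: 4. −1: 3.
[1] 3 ≡ 3 (base 3). Lift 4: 4. −1: 3.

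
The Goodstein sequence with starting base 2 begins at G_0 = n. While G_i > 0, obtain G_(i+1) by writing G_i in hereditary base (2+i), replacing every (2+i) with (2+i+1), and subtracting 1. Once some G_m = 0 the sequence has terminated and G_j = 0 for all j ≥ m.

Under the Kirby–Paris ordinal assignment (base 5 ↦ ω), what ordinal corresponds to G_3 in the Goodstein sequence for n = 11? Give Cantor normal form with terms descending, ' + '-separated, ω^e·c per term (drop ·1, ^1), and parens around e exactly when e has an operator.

ω^(ω + 1) + 2

base 2: 11 = 2^(2 + 1) + 2 + 1; at 3: 3^(3 + 1) + 3 + 1 = 85; next = 84
base 3: 84 = 3^(3 + 1) + 3; at 4: 4^(4 + 1) + 4 = 1028; next = 1027
base 4: 1027 = 4^(4 + 1) + 3; at 5: 5^(5 + 1) + 3 = 15628; next = 15627
base 5: 15627 = 5^(5 + 1) + 2; at 6: 6^(6 + 1) + 2 = 279938; next = 279937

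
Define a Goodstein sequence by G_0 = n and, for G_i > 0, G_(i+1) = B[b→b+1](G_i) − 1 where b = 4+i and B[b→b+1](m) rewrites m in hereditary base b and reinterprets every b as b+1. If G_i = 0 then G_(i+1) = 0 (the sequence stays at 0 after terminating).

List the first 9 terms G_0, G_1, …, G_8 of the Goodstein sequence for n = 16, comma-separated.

16, 24, 27, 30, 33, 36, 39, 41, 43

(0) 16|_4 = 4^2 ↦ 5^2|_5 = 25 ⇒ 24
(1) 24|_5 = 4·5 + 4 ↦ 4·6 + 4|_6 = 28 ⇒ 27
(2) 27|_6 = 4·6 + 3 ↦ 4·7 + 3|_7 = 31 ⇒ 30
(3) 30|_7 = 4·7 + 2 ↦ 4·8 + 2|_8 = 34 ⇒ 33
(4) 33|_8 = 4·8 + 1 ↦ 4·9 + 1|_9 = 37 ⇒ 36
(5) 36|_9 = 4·9 ↦ 4·10|_10 = 40 ⇒ 39
(6) 39|_10 = 3·10 + 9 ↦ 3·11 + 9|_11 = 42 ⇒ 41
(7) 41|_11 = 3·11 + 8 ↦ 3·12 + 8|_12 = 44 ⇒ 43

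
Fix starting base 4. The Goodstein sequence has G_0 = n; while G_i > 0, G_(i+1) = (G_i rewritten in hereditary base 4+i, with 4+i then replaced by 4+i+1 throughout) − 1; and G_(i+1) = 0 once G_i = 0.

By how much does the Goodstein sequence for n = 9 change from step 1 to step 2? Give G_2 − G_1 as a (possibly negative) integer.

1

(0) 9|_4 = 2·4 + 1 ↦ 2·5 + 1|_5 = 11 ⇒ 10
(1) 10|_5 = 2·5 ↦ 2·6|_6 = 12 ⇒ 11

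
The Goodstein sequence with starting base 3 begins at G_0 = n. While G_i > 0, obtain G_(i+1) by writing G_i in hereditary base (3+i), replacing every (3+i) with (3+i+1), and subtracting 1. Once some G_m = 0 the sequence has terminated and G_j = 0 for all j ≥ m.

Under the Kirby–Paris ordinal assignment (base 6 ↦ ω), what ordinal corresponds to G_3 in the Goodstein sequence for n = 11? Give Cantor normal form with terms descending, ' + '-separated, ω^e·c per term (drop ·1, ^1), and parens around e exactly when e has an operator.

ω·5 + 5

base 3: 11 = 3^2 + 2; at 4: 4^2 + 2 = 18; next = 17
base 4: 17 = 4^2 + 1; at 5: 5^2 + 1 = 26; next = 25
base 5: 25 = 5^2; at 6: 6^2 = 36; next = 35
base 6: 35 = 5·6 + 5; at 7: 5·7 + 5 = 40; next = 39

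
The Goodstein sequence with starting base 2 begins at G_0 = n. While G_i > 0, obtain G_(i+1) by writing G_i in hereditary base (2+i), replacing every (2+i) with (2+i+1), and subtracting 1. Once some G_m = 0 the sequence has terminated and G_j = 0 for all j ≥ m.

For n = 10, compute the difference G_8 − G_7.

10 —HB2→ 2^(2 + 1) + 2 —bump→ 3^(3 + 1) + 3 = 84 —(−1)→ 83
83 —HB3→ 3^(3 + 1) + 2 —bump→ 4^(4 + 1) + 2 = 1026 —(−1)→ 1025
1025 —HB4→ 4^(4 + 1) + 1 —bump→ 5^(5 + 1) + 1 = 15626 —(−1)→ 15625
15625 —HB5→ 5^(5 + 1) —bump→ 6^(6 + 1) = 279936 —(−1)→ 279935
279935 —HB6→ 5·6^6 + 5·6^5 + 5·6^4 + 5·6^3 + 5·6^2 + 5·6 + 5 —bump→ 5·7^7 + 5·7^5 + 5·7^4 + 5·7^3 + 5·7^2 + 5·7 + 5 = 4215755 —(−1)→ 4215754
4215754 —HB7→ 5·7^7 + 5·7^5 + 5·7^4 + 5·7^3 + 5·7^2 + 5·7 + 4 —bump→ 5·8^8 + 5·8^5 + 5·8^4 + 5·8^3 + 5·8^2 + 5·8 + 4 = 84073324 —(−1)→ 84073323
84073323 —HB8→ 5·8^8 + 5·8^5 + 5·8^4 + 5·8^3 + 5·8^2 + 5·8 + 3 —bump→ 5·9^9 + 5·9^5 + 5·9^4 + 5·9^3 + 5·9^2 + 5·9 + 3 = 1937434593 —(−1)→ 1937434592
1937434592 —HB9→ 5·9^9 + 5·9^5 + 5·9^4 + 5·9^3 + 5·9^2 + 5·9 + 2 —bump→ 5·10^10 + 5·10^5 + 5·10^4 + 5·10^3 + 5·10^2 + 5·10 + 2 = 50000555552 —(−1)→ 50000555551

48063120959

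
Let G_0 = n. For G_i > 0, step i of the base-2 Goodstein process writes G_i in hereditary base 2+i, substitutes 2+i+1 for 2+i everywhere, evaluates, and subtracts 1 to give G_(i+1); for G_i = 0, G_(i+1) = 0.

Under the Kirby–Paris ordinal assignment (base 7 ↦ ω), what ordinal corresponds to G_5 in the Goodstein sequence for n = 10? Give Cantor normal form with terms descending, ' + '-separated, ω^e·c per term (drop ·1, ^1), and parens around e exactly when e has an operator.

G_0=10  [base 2] 2^(2 + 1) + 2  →[2↦3]→  3^(3 + 1) + 3 = 84  −1 ⇒ G_1=83
G_1=83  [base 3] 3^(3 + 1) + 2  →[3↦4]→  4^(4 + 1) + 2 = 1026  −1 ⇒ G_2=1025
G_2=1025  [base 4] 4^(4 + 1) + 1  →[4↦5]→  5^(5 + 1) + 1 = 15626  −1 ⇒ G_3=15625
G_3=15625  [base 5] 5^(5 + 1)  →[5↦6]→  6^(6 + 1) = 279936  −1 ⇒ G_4=279935
G_4=279935  [base 6] 5·6^6 + 5·6^5 + 5·6^4 + 5·6^3 + 5·6^2 + 5·6 + 5  →[6↦7]→  5·7^7 + 5·7^5 + 5·7^4 + 5·7^3 + 5·7^2 + 5·7 + 5 = 4215755  −1 ⇒ G_5=4215754
G_5=4215754  [base 7] 5·7^7 + 5·7^5 + 5·7^4 + 5·7^3 + 5·7^2 + 5·7 + 4  →[7↦8]→  5·8^8 + 5·8^5 + 5·8^4 + 5·8^3 + 5·8^2 + 5·8 + 4 = 84073324  −1 ⇒ G_6=84073323

ω^ω·5 + ω^5·5 + ω^4·5 + ω^3·5 + ω^2·5 + ω·5 + 4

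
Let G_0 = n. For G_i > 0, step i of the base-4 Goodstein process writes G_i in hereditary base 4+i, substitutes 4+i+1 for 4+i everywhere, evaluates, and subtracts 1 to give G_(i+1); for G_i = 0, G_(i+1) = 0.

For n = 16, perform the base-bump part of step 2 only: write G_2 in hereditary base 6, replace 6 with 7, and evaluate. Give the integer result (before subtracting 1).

31

step 0: 16 = 4^2; sub 5 for 4: 5^2; = 25; G_1 = 25−1 = 24
step 1: 24 = 4·5 + 4; sub 6 for 5: 4·6 + 4; = 28; G_2 = 28−1 = 27
step 2: 27 = 4·6 + 3; sub 7 for 6: 4·7 + 3; = 31; G_3 = 31−1 = 30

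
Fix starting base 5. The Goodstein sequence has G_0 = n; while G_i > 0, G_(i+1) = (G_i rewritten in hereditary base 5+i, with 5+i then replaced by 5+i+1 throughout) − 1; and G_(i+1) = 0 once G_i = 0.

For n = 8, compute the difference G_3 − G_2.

0

base 5: 8 = 5 + 3; at 6: 6 + 3 = 9; next = 8
base 6: 8 = 6 + 2; at 7: 7 + 2 = 9; next = 8
base 7: 8 = 7 + 1; at 8: 8 + 1 = 9; next = 8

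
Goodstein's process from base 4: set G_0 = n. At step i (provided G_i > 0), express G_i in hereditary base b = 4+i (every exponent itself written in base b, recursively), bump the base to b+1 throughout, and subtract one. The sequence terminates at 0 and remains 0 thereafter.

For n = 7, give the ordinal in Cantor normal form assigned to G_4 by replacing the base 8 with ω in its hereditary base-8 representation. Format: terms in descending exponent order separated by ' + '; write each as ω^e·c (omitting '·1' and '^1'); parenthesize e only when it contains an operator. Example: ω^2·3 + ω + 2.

G_0 = 7. HB_4(7) = 4 + 3. Bump = 8. G_1 = 7.
G_1 = 7. HB_5(7) = 5 + 2. Bump = 8. G_2 = 7.
G_2 = 7. HB_6(7) = 6 + 1. Bump = 8. G_3 = 7.
G_3 = 7. HB_7(7) = 7. Bump = 8. G_4 = 7.
G_4 = 7. HB_8(7) = 7. Bump = 7. G_5 = 6.

7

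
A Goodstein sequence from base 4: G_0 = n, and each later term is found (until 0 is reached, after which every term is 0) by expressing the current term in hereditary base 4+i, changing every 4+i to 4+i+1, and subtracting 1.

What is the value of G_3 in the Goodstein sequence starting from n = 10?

13

base 4: 10 = 2·4 + 2; at 5: 2·5 + 2 = 12; next = 11
base 5: 11 = 2·5 + 1; at 6: 2·6 + 1 = 13; next = 12
base 6: 12 = 2·6; at 7: 2·7 = 14; next = 13
base 7: 13 = 7 + 6; at 8: 8 + 6 = 14; next = 13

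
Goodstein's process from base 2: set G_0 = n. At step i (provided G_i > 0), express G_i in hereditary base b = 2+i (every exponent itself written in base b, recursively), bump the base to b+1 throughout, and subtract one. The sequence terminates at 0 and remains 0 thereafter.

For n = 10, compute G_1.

10 —HB2→ 2^(2 + 1) + 2 —bump→ 3^(3 + 1) + 3 = 84 —(−1)→ 83
83 —HB3→ 3^(3 + 1) + 2 —bump→ 4^(4 + 1) + 2 = 1026 —(−1)→ 1025

83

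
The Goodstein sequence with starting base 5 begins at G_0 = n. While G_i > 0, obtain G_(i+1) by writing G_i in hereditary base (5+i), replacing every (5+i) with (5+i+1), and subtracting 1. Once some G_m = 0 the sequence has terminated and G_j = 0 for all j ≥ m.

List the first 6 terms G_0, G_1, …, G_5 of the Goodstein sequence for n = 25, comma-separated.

25, 35, 39, 43, 47, 51

step 0: 25 = 5^2; sub 6 for 5: 6^2; = 36; G_1 = 36−1 = 35
step 1: 35 = 5·6 + 5; sub 7 for 6: 5·7 + 5; = 40; G_2 = 40−1 = 39
step 2: 39 = 5·7 + 4; sub 8 for 7: 5·8 + 4; = 44; G_3 = 44−1 = 43
step 3: 43 = 5·8 + 3; sub 9 for 8: 5·9 + 3; = 48; G_4 = 48−1 = 47
step 4: 47 = 5·9 + 2; sub 10 for 9: 5·10 + 2; = 52; G_5 = 52−1 = 51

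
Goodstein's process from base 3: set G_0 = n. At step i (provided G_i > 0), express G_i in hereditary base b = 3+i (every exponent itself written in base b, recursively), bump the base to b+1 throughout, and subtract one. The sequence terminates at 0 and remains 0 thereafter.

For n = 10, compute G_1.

16

i=0: 10 = 3^2 + 1 (b=3); 3→4: 4^2 + 1 = 17; 17−1 = 16
i=1: 16 = 4^2 (b=4); 4→5: 5^2 = 25; 25−1 = 24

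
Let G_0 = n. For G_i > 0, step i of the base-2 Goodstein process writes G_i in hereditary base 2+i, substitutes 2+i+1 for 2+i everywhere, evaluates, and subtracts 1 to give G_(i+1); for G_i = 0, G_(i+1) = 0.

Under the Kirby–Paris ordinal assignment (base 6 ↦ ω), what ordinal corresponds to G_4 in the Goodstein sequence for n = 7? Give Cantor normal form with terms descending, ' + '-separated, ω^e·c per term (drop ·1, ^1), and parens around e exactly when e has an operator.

ω^ω + 1

7 —HB2→ 2^2 + 2 + 1 —bump→ 3^3 + 3 + 1 = 31 —(−1)→ 30
30 —HB3→ 3^3 + 3 —bump→ 4^4 + 4 = 260 —(−1)→ 259
259 —HB4→ 4^4 + 3 —bump→ 5^5 + 3 = 3128 —(−1)→ 3127
3127 —HB5→ 5^5 + 2 —bump→ 6^6 + 2 = 46658 —(−1)→ 46657
46657 —HB6→ 6^6 + 1 —bump→ 7^7 + 1 = 823544 —(−1)→ 823543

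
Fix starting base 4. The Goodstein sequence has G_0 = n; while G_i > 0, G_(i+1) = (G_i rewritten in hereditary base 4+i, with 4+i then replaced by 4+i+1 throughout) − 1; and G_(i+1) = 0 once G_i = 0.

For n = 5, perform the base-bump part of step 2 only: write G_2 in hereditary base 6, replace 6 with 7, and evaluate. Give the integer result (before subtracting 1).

G_0 = 5. HB_4(5) = 4 + 1. Bump = 6. G_1 = 5.
G_1 = 5. HB_5(5) = 5. Bump = 6. G_2 = 5.
G_2 = 5. HB_6(5) = 5. Bump = 5. G_3 = 4.

5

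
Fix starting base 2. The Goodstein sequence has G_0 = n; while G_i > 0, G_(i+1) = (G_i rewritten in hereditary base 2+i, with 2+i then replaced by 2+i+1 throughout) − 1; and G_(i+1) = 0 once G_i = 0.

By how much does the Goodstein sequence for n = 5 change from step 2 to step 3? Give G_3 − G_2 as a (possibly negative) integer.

G_0=5  [base 2] 2^2 + 1  →[2↦3]→  3^3 + 1 = 28  −1 ⇒ G_1=27
G_1=27  [base 3] 3^3  →[3↦4]→  4^4 = 256  −1 ⇒ G_2=255
G_2=255  [base 4] 3·4^3 + 3·4^2 + 3·4 + 3  →[4↦5]→  3·5^3 + 3·5^2 + 3·5 + 3 = 468  −1 ⇒ G_3=467

212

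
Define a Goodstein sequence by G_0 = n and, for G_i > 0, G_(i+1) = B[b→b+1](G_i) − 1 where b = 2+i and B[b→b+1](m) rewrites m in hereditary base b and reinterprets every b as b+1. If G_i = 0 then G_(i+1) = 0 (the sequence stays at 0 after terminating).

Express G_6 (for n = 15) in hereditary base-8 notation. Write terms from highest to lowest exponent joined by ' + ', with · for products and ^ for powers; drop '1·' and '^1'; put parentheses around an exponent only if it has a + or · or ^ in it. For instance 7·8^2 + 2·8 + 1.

G_0 = 15. HB_2(15) = 2^(2 + 1) + 2^2 + 2 + 1. Bump = 112. G_1 = 111.
G_1 = 111. HB_3(111) = 3^(3 + 1) + 3^3 + 3. Bump = 1284. G_2 = 1283.
G_2 = 1283. HB_4(1283) = 4^(4 + 1) + 4^4 + 3. Bump = 18753. G_3 = 18752.
G_3 = 18752. HB_5(18752) = 5^(5 + 1) + 5^5 + 2. Bump = 326594. G_4 = 326593.
G_4 = 326593. HB_6(326593) = 6^(6 + 1) + 6^6 + 1. Bump = 6588345. G_5 = 6588344.
G_5 = 6588344. HB_7(6588344) = 7^(7 + 1) + 7^7. Bump = 150994944. G_6 = 150994943.

8^(8 + 1) + 7·8^7 + 7·8^6 + 7·8^5 + 7·8^4 + 7·8^3 + 7·8^2 + 7·8 + 7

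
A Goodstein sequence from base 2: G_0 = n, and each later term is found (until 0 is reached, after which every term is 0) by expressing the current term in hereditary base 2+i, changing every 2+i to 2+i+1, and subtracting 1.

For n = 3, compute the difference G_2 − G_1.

G_0=3  [base 2] 2 + 1  →[2↦3]→  3 + 1 = 4  −1 ⇒ G_1=3
G_1=3  [base 3] 3  →[3↦4]→  4 = 4  −1 ⇒ G_2=3

0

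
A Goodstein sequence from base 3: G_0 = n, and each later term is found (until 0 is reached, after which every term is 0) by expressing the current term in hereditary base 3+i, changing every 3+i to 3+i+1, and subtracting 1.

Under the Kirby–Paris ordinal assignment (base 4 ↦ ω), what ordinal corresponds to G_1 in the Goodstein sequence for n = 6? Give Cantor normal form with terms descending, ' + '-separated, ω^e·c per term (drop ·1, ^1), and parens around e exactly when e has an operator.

ω + 3

[0] 6 ≡ 2·3 (base 3). Lift 4: 8. −1: 7.
[1] 7 ≡ 4 + 3 (base 4). Lift 5: 8. −1: 7.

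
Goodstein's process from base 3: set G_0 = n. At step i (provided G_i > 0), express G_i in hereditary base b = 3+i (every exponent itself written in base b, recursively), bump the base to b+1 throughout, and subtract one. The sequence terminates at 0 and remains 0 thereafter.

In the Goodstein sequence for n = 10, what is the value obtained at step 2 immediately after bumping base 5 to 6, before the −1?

28

i=0: 10 = 3^2 + 1 (b=3); 3→4: 4^2 + 1 = 17; 17−1 = 16
i=1: 16 = 4^2 (b=4); 4→5: 5^2 = 25; 25−1 = 24
i=2: 24 = 4·5 + 4 (b=5); 5→6: 4·6 + 4 = 28; 28−1 = 27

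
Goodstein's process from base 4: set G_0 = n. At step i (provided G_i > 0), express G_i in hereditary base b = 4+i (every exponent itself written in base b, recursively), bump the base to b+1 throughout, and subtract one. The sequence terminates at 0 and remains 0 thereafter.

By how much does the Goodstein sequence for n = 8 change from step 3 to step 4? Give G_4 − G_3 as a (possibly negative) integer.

0

(0) 8|_4 = 2·4 ↦ 2·5|_5 = 10 ⇒ 9
(1) 9|_5 = 5 + 4 ↦ 6 + 4|_6 = 10 ⇒ 9
(2) 9|_6 = 6 + 3 ↦ 7 + 3|_7 = 10 ⇒ 9
(3) 9|_7 = 7 + 2 ↦ 8 + 2|_8 = 10 ⇒ 9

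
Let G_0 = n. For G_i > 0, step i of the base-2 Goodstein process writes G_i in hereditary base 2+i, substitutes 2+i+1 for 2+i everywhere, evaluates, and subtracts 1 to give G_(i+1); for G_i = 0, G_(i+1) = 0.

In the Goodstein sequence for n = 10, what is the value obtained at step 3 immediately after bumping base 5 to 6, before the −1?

279936

i=0: 10 = 2^(2 + 1) + 2 (b=2); 2→3: 3^(3 + 1) + 3 = 84; 84−1 = 83
i=1: 83 = 3^(3 + 1) + 2 (b=3); 3→4: 4^(4 + 1) + 2 = 1026; 1026−1 = 1025
i=2: 1025 = 4^(4 + 1) + 1 (b=4); 4→5: 5^(5 + 1) + 1 = 15626; 15626−1 = 15625
i=3: 15625 = 5^(5 + 1) (b=5); 5→6: 6^(6 + 1) = 279936; 279936−1 = 279935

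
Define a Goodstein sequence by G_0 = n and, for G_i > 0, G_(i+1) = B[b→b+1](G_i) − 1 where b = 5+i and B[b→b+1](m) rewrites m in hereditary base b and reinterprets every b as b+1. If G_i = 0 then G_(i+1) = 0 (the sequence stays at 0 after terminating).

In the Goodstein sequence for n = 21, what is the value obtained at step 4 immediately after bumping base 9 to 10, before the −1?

34

21 —HB5→ 4·5 + 1 —bump→ 4·6 + 1 = 25 —(−1)→ 24
24 —HB6→ 4·6 —bump→ 4·7 = 28 —(−1)→ 27
27 —HB7→ 3·7 + 6 —bump→ 3·8 + 6 = 30 —(−1)→ 29
29 —HB8→ 3·8 + 5 —bump→ 3·9 + 5 = 32 —(−1)→ 31
31 —HB9→ 3·9 + 4 —bump→ 3·10 + 4 = 34 —(−1)→ 33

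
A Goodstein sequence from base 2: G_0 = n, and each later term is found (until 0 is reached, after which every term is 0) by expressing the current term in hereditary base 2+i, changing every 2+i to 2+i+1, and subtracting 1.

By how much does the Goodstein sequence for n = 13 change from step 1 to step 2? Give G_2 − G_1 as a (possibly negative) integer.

1171

(0) 13|_2 = 2^(2 + 1) + 2^2 + 1 ↦ 3^(3 + 1) + 3^3 + 1|_3 = 109 ⇒ 108
(1) 108|_3 = 3^(3 + 1) + 3^3 ↦ 4^(4 + 1) + 4^4|_4 = 1280 ⇒ 1279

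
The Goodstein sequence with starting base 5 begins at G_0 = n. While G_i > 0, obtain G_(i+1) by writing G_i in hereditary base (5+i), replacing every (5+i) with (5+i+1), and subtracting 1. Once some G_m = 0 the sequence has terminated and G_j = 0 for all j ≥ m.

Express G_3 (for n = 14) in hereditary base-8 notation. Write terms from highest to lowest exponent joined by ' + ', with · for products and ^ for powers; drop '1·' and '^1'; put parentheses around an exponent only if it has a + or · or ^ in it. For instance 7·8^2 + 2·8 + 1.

2·8 + 1

14 —HB5→ 2·5 + 4 —bump→ 2·6 + 4 = 16 —(−1)→ 15
15 —HB6→ 2·6 + 3 —bump→ 2·7 + 3 = 17 —(−1)→ 16
16 —HB7→ 2·7 + 2 —bump→ 2·8 + 2 = 18 —(−1)→ 17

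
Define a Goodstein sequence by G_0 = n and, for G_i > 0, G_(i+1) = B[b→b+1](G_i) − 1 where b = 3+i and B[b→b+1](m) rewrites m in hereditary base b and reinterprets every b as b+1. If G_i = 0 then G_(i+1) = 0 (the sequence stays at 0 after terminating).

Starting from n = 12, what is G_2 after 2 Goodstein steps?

i=0: 12 = 3^2 + 3 (b=3); 3→4: 4^2 + 4 = 20; 20−1 = 19
i=1: 19 = 4^2 + 3 (b=4); 4→5: 5^2 + 3 = 28; 28−1 = 27
i=2: 27 = 5^2 + 2 (b=5); 5→6: 6^2 + 2 = 38; 38−1 = 37

27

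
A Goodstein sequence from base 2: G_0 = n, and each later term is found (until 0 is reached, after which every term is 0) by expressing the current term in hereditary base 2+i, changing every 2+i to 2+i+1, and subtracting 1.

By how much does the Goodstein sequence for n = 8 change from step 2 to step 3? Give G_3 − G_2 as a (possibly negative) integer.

G_0 = 8. HB_2(8) = 2^(2 + 1). Bump = 81. G_1 = 80.
G_1 = 80. HB_3(80) = 2·3^3 + 2·3^2 + 2·3 + 2. Bump = 554. G_2 = 553.
G_2 = 553. HB_4(553) = 2·4^4 + 2·4^2 + 2·4 + 1. Bump = 6311. G_3 = 6310.

5757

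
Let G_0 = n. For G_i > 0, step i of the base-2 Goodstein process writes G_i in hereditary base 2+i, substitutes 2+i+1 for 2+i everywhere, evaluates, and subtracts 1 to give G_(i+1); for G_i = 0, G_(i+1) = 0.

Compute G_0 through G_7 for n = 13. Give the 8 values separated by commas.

G_0 = 13. HB_2(13) = 2^(2 + 1) + 2^2 + 1. Bump = 109. G_1 = 108.
G_1 = 108. HB_3(108) = 3^(3 + 1) + 3^3. Bump = 1280. G_2 = 1279.
G_2 = 1279. HB_4(1279) = 4^(4 + 1) + 3·4^3 + 3·4^2 + 3·4 + 3. Bump = 16093. G_3 = 16092.
G_3 = 16092. HB_5(16092) = 5^(5 + 1) + 3·5^3 + 3·5^2 + 3·5 + 2. Bump = 280712. G_4 = 280711.
G_4 = 280711. HB_6(280711) = 6^(6 + 1) + 3·6^3 + 3·6^2 + 3·6 + 1. Bump = 5765999. G_5 = 5765998.
G_5 = 5765998. HB_7(5765998) = 7^(7 + 1) + 3·7^3 + 3·7^2 + 3·7. Bump = 134219480. G_6 = 134219479.
G_6 = 134219479. HB_8(134219479) = 8^(8 + 1) + 3·8^3 + 3·8^2 + 2·8 + 7. Bump = 3486786856. G_7 = 3486786855.

13, 108, 1279, 16092, 280711, 5765998, 134219479, 3486786855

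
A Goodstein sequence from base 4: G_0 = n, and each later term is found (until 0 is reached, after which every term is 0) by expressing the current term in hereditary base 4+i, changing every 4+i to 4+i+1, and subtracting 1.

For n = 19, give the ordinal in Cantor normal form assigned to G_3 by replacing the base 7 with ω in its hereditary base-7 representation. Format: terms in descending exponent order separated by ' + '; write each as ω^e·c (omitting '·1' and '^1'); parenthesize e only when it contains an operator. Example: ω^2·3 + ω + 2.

[0] 19 ≡ 4^2 + 3 (base 4). Lift 5: 28. −1: 27.
[1] 27 ≡ 5^2 + 2 (base 5). Lift 6: 38. −1: 37.
[2] 37 ≡ 6^2 + 1 (base 6). Lift 7: 50. −1: 49.
[3] 49 ≡ 7^2 (base 7). Lift 8: 64. −1: 63.

ω^2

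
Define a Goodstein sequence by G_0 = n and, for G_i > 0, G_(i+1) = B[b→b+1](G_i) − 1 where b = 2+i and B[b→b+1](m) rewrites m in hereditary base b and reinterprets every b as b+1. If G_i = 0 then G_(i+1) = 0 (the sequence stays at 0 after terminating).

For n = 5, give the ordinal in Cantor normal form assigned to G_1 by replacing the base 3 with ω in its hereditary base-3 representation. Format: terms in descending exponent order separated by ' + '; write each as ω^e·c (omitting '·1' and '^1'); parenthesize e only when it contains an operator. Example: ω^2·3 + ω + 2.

ω^ω

(0) 5|_2 = 2^2 + 1 ↦ 3^3 + 1|_3 = 28 ⇒ 27
(1) 27|_3 = 3^3 ↦ 4^4|_4 = 256 ⇒ 255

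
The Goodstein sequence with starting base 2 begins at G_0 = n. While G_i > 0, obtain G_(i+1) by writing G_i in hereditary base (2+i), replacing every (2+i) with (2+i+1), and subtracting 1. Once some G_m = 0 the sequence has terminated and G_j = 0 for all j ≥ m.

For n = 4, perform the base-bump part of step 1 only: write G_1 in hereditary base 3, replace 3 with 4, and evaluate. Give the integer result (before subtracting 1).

42

G_0 = 4. HB_2(4) = 2^2. Bump = 27. G_1 = 26.
G_1 = 26. HB_3(26) = 2·3^2 + 2·3 + 2. Bump = 42. G_2 = 41.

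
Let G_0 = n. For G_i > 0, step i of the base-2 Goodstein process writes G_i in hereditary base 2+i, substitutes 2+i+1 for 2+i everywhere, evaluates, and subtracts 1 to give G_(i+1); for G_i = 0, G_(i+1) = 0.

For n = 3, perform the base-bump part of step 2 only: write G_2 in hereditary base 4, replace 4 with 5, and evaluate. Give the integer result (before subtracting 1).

3

[0] 3 ≡ 2 + 1 (base 2). Lift 3: 4. −1: 3.
[1] 3 ≡ 3 (base 3). Lift 4: 4. −1: 3.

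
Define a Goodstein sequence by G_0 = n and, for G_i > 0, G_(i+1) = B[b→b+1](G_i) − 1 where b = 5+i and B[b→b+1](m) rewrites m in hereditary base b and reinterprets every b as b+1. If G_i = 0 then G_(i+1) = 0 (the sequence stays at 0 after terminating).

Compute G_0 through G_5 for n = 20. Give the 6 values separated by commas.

20, 23, 25, 27, 29, 31

G_0=20  [base 5] 4·5  →[5↦6]→  4·6 = 24  −1 ⇒ G_1=23
G_1=23  [base 6] 3·6 + 5  →[6↦7]→  3·7 + 5 = 26  −1 ⇒ G_2=25
G_2=25  [base 7] 3·7 + 4  →[7↦8]→  3·8 + 4 = 28  −1 ⇒ G_3=27
G_3=27  [base 8] 3·8 + 3  →[8↦9]→  3·9 + 3 = 30  −1 ⇒ G_4=29
G_4=29  [base 9] 3·9 + 2  →[9↦10]→  3·10 + 2 = 32  −1 ⇒ G_5=31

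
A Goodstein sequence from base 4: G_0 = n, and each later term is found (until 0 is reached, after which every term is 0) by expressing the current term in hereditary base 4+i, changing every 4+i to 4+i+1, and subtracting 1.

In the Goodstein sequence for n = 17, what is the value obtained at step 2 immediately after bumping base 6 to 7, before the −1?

(0) 17|_4 = 4^2 + 1 ↦ 5^2 + 1|_5 = 26 ⇒ 25
(1) 25|_5 = 5^2 ↦ 6^2|_6 = 36 ⇒ 35
(2) 35|_6 = 5·6 + 5 ↦ 5·7 + 5|_7 = 40 ⇒ 39

40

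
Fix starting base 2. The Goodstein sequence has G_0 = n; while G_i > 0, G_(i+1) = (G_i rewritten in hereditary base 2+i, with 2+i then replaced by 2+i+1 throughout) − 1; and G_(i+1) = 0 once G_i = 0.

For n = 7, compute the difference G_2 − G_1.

229

7 —HB2→ 2^2 + 2 + 1 —bump→ 3^3 + 3 + 1 = 31 —(−1)→ 30
30 —HB3→ 3^3 + 3 —bump→ 4^4 + 4 = 260 —(−1)→ 259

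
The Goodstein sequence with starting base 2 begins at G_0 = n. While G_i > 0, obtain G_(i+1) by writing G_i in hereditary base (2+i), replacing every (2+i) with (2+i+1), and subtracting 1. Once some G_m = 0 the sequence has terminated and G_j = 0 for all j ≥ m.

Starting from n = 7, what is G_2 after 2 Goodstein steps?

259

[0] 7 ≡ 2^2 + 2 + 1 (base 2). Lift 3: 31. −1: 30.
[1] 30 ≡ 3^3 + 3 (base 3). Lift 4: 260. −1: 259.
[2] 259 ≡ 4^4 + 3 (base 4). Lift 5: 3128. −1: 3127.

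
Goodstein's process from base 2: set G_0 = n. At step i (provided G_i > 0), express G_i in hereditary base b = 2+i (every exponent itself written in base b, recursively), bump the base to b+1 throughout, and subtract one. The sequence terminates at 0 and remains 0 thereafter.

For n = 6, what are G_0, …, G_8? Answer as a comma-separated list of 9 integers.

i=0: 6 = 2^2 + 2 (b=2); 2→3: 3^3 + 3 = 30; 30−1 = 29
i=1: 29 = 3^3 + 2 (b=3); 3→4: 4^4 + 2 = 258; 258−1 = 257
i=2: 257 = 4^4 + 1 (b=4); 4→5: 5^5 + 1 = 3126; 3126−1 = 3125
i=3: 3125 = 5^5 (b=5); 5→6: 6^6 = 46656; 46656−1 = 46655
i=4: 46655 = 5·6^5 + 5·6^4 + 5·6^3 + 5·6^2 + 5·6 + 5 (b=6); 6→7: 5·7^5 + 5·7^4 + 5·7^3 + 5·7^2 + 5·7 + 5 = 98040; 98040−1 = 98039
i=5: 98039 = 5·7^5 + 5·7^4 + 5·7^3 + 5·7^2 + 5·7 + 4 (b=7); 7→8: 5·8^5 + 5·8^4 + 5·8^3 + 5·8^2 + 5·8 + 4 = 187244; 187244−1 = 187243
i=6: 187243 = 5·8^5 + 5·8^4 + 5·8^3 + 5·8^2 + 5·8 + 3 (b=8); 8→9: 5·9^5 + 5·9^4 + 5·9^3 + 5·9^2 + 5·9 + 3 = 332148; 332148−1 = 332147
i=7: 332147 = 5·9^5 + 5·9^4 + 5·9^3 + 5·9^2 + 5·9 + 2 (b=9); 9→10: 5·10^5 + 5·10^4 + 5·10^3 + 5·10^2 + 5·10 + 2 = 555552; 555552−1 = 555551

6, 29, 257, 3125, 46655, 98039, 187243, 332147, 555551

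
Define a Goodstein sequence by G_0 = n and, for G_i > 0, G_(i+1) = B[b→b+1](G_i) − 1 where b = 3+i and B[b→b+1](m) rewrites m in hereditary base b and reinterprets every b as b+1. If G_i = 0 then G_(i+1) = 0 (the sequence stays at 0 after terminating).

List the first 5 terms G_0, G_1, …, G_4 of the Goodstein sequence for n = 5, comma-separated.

[0] 5 ≡ 3 + 2 (base 3). Lift 4: 6. −1: 5.
[1] 5 ≡ 4 + 1 (base 4). Lift 5: 6. −1: 5.
[2] 5 ≡ 5 (base 5). Lift 6: 6. −1: 5.
[3] 5 ≡ 5 (base 6). Lift 7: 5. −1: 4.

5, 5, 5, 5, 4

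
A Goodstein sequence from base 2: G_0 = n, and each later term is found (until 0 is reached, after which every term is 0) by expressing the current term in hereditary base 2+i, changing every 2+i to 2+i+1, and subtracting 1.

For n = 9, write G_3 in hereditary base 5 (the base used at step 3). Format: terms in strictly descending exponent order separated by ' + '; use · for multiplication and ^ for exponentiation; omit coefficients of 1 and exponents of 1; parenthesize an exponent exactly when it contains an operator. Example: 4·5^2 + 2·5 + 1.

3·5^5 + 3·5^3 + 3·5^2 + 3·5 + 2

base 2: 9 = 2^(2 + 1) + 1; at 3: 3^(3 + 1) + 1 = 82; next = 81
base 3: 81 = 3^(3 + 1); at 4: 4^(4 + 1) = 1024; next = 1023
base 4: 1023 = 3·4^4 + 3·4^3 + 3·4^2 + 3·4 + 3; at 5: 3·5^5 + 3·5^3 + 3·5^2 + 3·5 + 3 = 9843; next = 9842
base 5: 9842 = 3·5^5 + 3·5^3 + 3·5^2 + 3·5 + 2; at 6: 3·6^6 + 3·6^3 + 3·6^2 + 3·6 + 2 = 140744; next = 140743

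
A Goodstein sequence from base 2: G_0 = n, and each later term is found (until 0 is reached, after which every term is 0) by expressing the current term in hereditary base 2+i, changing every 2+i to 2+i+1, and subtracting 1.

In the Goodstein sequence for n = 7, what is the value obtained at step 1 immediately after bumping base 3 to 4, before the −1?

260

base 2: 7 = 2^2 + 2 + 1; at 3: 3^3 + 3 + 1 = 31; next = 30
base 3: 30 = 3^3 + 3; at 4: 4^4 + 4 = 260; next = 259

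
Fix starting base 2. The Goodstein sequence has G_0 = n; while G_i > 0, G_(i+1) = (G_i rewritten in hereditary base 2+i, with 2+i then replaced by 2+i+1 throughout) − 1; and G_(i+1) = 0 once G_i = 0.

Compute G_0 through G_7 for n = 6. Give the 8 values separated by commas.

6, 29, 257, 3125, 46655, 98039, 187243, 332147

6 —HB2→ 2^2 + 2 —bump→ 3^3 + 3 = 30 —(−1)→ 29
29 —HB3→ 3^3 + 2 —bump→ 4^4 + 2 = 258 —(−1)→ 257
257 —HB4→ 4^4 + 1 —bump→ 5^5 + 1 = 3126 —(−1)→ 3125
3125 —HB5→ 5^5 —bump→ 6^6 = 46656 —(−1)→ 46655
46655 —HB6→ 5·6^5 + 5·6^4 + 5·6^3 + 5·6^2 + 5·6 + 5 —bump→ 5·7^5 + 5·7^4 + 5·7^3 + 5·7^2 + 5·7 + 5 = 98040 —(−1)→ 98039
98039 —HB7→ 5·7^5 + 5·7^4 + 5·7^3 + 5·7^2 + 5·7 + 4 —bump→ 5·8^5 + 5·8^4 + 5·8^3 + 5·8^2 + 5·8 + 4 = 187244 —(−1)→ 187243
187243 —HB8→ 5·8^5 + 5·8^4 + 5·8^3 + 5·8^2 + 5·8 + 3 —bump→ 5·9^5 + 5·9^4 + 5·9^3 + 5·9^2 + 5·9 + 3 = 332148 —(−1)→ 332147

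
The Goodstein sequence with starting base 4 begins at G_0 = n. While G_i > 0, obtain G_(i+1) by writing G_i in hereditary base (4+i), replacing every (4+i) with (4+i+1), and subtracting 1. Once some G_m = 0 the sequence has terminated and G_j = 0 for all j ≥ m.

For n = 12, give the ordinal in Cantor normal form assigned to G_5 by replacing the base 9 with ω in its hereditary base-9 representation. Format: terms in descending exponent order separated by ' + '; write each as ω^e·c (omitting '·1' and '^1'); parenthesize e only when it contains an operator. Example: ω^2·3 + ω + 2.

ω·2

(0) 12|_4 = 3·4 ↦ 3·5|_5 = 15 ⇒ 14
(1) 14|_5 = 2·5 + 4 ↦ 2·6 + 4|_6 = 16 ⇒ 15
(2) 15|_6 = 2·6 + 3 ↦ 2·7 + 3|_7 = 17 ⇒ 16
(3) 16|_7 = 2·7 + 2 ↦ 2·8 + 2|_8 = 18 ⇒ 17
(4) 17|_8 = 2·8 + 1 ↦ 2·9 + 1|_9 = 19 ⇒ 18
(5) 18|_9 = 2·9 ↦ 2·10|_10 = 20 ⇒ 19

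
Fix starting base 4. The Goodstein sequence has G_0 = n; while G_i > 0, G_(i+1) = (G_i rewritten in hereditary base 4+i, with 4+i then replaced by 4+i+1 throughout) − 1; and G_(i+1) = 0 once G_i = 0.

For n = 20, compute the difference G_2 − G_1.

20 —HB4→ 4^2 + 4 —bump→ 5^2 + 5 = 30 —(−1)→ 29
29 —HB5→ 5^2 + 4 —bump→ 6^2 + 4 = 40 —(−1)→ 39

10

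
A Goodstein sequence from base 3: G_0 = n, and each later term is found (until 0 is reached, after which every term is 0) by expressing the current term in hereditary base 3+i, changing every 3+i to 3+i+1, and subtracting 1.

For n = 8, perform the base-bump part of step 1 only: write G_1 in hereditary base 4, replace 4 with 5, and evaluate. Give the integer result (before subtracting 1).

[0] 8 ≡ 2·3 + 2 (base 3). Lift 4: 10. −1: 9.
[1] 9 ≡ 2·4 + 1 (base 4). Lift 5: 11. −1: 10.

11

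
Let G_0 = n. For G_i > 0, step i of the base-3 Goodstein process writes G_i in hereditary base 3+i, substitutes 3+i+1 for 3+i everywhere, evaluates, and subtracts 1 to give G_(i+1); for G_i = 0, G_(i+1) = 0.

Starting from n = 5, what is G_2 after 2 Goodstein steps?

i=0: 5 = 3 + 2 (b=3); 3→4: 4 + 2 = 6; 6−1 = 5
i=1: 5 = 4 + 1 (b=4); 4→5: 5 + 1 = 6; 6−1 = 5

5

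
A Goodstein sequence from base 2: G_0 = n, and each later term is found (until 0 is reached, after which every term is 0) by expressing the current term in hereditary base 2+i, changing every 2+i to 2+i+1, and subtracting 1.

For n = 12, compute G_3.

15685

[0] 12 ≡ 2^(2 + 1) + 2^2 (base 2). Lift 3: 108. −1: 107.
[1] 107 ≡ 3^(3 + 1) + 2·3^2 + 2·3 + 2 (base 3). Lift 4: 1066. −1: 1065.
[2] 1065 ≡ 4^(4 + 1) + 2·4^2 + 2·4 + 1 (base 4). Lift 5: 15686. −1: 15685.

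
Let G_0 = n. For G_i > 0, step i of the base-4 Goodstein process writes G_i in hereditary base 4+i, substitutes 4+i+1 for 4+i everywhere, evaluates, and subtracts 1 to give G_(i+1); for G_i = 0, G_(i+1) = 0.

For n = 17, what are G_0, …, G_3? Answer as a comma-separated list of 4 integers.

17, 25, 35, 39

i=0: 17 = 4^2 + 1 (b=4); 4→5: 5^2 + 1 = 26; 26−1 = 25
i=1: 25 = 5^2 (b=5); 5→6: 6^2 = 36; 36−1 = 35
i=2: 35 = 5·6 + 5 (b=6); 6→7: 5·7 + 5 = 40; 40−1 = 39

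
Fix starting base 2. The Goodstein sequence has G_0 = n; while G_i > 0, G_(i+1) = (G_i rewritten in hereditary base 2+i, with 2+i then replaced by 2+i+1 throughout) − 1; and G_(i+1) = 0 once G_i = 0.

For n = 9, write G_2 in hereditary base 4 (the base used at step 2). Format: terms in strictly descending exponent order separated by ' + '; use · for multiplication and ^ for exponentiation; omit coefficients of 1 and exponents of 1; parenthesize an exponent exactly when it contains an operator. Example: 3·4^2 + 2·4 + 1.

3·4^4 + 3·4^3 + 3·4^2 + 3·4 + 3

G_0 = 9. HB_2(9) = 2^(2 + 1) + 1. Bump = 82. G_1 = 81.
G_1 = 81. HB_3(81) = 3^(3 + 1). Bump = 1024. G_2 = 1023.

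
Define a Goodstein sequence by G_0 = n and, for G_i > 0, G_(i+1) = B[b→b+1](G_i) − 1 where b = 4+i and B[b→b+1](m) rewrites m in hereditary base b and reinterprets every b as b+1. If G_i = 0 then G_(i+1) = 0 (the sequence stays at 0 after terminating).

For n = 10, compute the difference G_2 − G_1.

1

G_0 = 10. HB_4(10) = 2·4 + 2. Bump = 12. G_1 = 11.
G_1 = 11. HB_5(11) = 2·5 + 1. Bump = 13. G_2 = 12.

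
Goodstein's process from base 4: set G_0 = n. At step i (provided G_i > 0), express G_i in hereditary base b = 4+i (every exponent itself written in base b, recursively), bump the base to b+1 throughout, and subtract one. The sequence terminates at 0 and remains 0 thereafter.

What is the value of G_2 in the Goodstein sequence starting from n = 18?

36

i=0: 18 = 4^2 + 2 (b=4); 4→5: 5^2 + 2 = 27; 27−1 = 26
i=1: 26 = 5^2 + 1 (b=5); 5→6: 6^2 + 1 = 37; 37−1 = 36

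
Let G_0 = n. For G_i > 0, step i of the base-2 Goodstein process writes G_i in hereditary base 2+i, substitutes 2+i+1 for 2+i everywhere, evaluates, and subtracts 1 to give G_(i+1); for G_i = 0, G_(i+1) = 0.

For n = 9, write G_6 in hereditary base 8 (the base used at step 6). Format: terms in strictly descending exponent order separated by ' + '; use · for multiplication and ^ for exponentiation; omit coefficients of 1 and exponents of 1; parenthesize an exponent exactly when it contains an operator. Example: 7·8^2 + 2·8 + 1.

3·8^8 + 3·8^3 + 3·8^2 + 2·8 + 7

9 —HB2→ 2^(2 + 1) + 1 —bump→ 3^(3 + 1) + 1 = 82 —(−1)→ 81
81 —HB3→ 3^(3 + 1) —bump→ 4^(4 + 1) = 1024 —(−1)→ 1023
1023 —HB4→ 3·4^4 + 3·4^3 + 3·4^2 + 3·4 + 3 —bump→ 3·5^5 + 3·5^3 + 3·5^2 + 3·5 + 3 = 9843 —(−1)→ 9842
9842 —HB5→ 3·5^5 + 3·5^3 + 3·5^2 + 3·5 + 2 —bump→ 3·6^6 + 3·6^3 + 3·6^2 + 3·6 + 2 = 140744 —(−1)→ 140743
140743 —HB6→ 3·6^6 + 3·6^3 + 3·6^2 + 3·6 + 1 —bump→ 3·7^7 + 3·7^3 + 3·7^2 + 3·7 + 1 = 2471827 —(−1)→ 2471826
2471826 —HB7→ 3·7^7 + 3·7^3 + 3·7^2 + 3·7 —bump→ 3·8^8 + 3·8^3 + 3·8^2 + 3·8 = 50333400 —(−1)→ 50333399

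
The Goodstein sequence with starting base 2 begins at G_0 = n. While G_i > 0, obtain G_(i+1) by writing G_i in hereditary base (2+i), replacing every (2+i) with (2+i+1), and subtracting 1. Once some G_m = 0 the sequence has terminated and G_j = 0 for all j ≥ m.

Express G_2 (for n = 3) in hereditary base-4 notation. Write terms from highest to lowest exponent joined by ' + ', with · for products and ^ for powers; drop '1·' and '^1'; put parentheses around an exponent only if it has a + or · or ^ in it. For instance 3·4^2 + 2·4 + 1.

G_0 = 3. HB_2(3) = 2 + 1. Bump = 4. G_1 = 3.
G_1 = 3. HB_3(3) = 3. Bump = 4. G_2 = 3.
G_2 = 3. HB_4(3) = 3. Bump = 3. G_3 = 2.

3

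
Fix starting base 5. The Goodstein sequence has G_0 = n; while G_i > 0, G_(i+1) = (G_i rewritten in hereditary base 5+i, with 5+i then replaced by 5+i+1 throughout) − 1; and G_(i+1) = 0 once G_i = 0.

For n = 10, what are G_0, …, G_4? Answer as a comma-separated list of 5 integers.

G_0=10  [base 5] 2·5  →[5↦6]→  2·6 = 12  −1 ⇒ G_1=11
G_1=11  [base 6] 6 + 5  →[6↦7]→  7 + 5 = 12  −1 ⇒ G_2=11
G_2=11  [base 7] 7 + 4  →[7↦8]→  8 + 4 = 12  −1 ⇒ G_3=11
G_3=11  [base 8] 8 + 3  →[8↦9]→  9 + 3 = 12  −1 ⇒ G_4=11

10, 11, 11, 11, 11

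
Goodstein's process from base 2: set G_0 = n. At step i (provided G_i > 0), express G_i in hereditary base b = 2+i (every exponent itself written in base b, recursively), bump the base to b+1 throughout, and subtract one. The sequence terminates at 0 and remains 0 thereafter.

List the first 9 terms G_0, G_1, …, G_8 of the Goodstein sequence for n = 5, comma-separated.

G_0 = 5. HB_2(5) = 2^2 + 1. Bump = 28. G_1 = 27.
G_1 = 27. HB_3(27) = 3^3. Bump = 256. G_2 = 255.
G_2 = 255. HB_4(255) = 3·4^3 + 3·4^2 + 3·4 + 3. Bump = 468. G_3 = 467.
G_3 = 467. HB_5(467) = 3·5^3 + 3·5^2 + 3·5 + 2. Bump = 776. G_4 = 775.
G_4 = 775. HB_6(775) = 3·6^3 + 3·6^2 + 3·6 + 1. Bump = 1198. G_5 = 1197.
G_5 = 1197. HB_7(1197) = 3·7^3 + 3·7^2 + 3·7. Bump = 1752. G_6 = 1751.
G_6 = 1751. HB_8(1751) = 3·8^3 + 3·8^2 + 2·8 + 7. Bump = 2455. G_7 = 2454.
G_7 = 2454. HB_9(2454) = 3·9^3 + 3·9^2 + 2·9 + 6. Bump = 3326. G_8 = 3325.

5, 27, 255, 467, 775, 1197, 1751, 2454, 3325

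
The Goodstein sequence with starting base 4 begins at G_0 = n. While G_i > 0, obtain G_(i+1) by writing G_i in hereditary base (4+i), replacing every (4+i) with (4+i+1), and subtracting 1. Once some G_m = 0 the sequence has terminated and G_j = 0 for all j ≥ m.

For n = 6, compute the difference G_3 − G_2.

base 4: 6 = 4 + 2; at 5: 5 + 2 = 7; next = 6
base 5: 6 = 5 + 1; at 6: 6 + 1 = 7; next = 6
base 6: 6 = 6; at 7: 7 = 7; next = 6

0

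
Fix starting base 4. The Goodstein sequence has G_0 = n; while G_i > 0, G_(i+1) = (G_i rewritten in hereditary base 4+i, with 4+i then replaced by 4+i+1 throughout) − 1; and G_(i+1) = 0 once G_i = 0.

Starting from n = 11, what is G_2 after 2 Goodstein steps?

G_0 = 11. HB_4(11) = 2·4 + 3. Bump = 13. G_1 = 12.
G_1 = 12. HB_5(12) = 2·5 + 2. Bump = 14. G_2 = 13.
G_2 = 13. HB_6(13) = 2·6 + 1. Bump = 15. G_3 = 14.

13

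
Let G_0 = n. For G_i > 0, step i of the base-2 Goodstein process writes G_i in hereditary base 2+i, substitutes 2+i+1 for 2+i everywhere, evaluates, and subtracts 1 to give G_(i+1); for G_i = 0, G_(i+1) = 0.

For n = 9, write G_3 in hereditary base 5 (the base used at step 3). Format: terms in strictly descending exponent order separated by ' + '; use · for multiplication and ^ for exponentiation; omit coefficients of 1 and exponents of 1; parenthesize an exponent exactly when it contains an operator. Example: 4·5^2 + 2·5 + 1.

step 0: 9 = 2^(2 + 1) + 1; sub 3 for 2: 3^(3 + 1) + 1; = 82; G_1 = 82−1 = 81
step 1: 81 = 3^(3 + 1); sub 4 for 3: 4^(4 + 1); = 1024; G_2 = 1024−1 = 1023
step 2: 1023 = 3·4^4 + 3·4^3 + 3·4^2 + 3·4 + 3; sub 5 for 4: 3·5^5 + 3·5^3 + 3·5^2 + 3·5 + 3; = 9843; G_3 = 9843−1 = 9842
step 3: 9842 = 3·5^5 + 3·5^3 + 3·5^2 + 3·5 + 2; sub 6 for 5: 3·6^6 + 3·6^3 + 3·6^2 + 3·6 + 2; = 140744; G_4 = 140744−1 = 140743

3·5^5 + 3·5^3 + 3·5^2 + 3·5 + 2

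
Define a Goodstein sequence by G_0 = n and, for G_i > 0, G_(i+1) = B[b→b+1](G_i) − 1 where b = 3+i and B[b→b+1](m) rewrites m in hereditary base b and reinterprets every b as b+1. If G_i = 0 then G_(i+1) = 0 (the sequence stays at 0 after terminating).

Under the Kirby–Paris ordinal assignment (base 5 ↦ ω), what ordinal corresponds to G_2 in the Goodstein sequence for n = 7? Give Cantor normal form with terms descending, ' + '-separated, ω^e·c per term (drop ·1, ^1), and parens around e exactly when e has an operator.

(0) 7|_3 = 2·3 + 1 ↦ 2·4 + 1|_4 = 9 ⇒ 8
(1) 8|_4 = 2·4 ↦ 2·5|_5 = 10 ⇒ 9

ω + 4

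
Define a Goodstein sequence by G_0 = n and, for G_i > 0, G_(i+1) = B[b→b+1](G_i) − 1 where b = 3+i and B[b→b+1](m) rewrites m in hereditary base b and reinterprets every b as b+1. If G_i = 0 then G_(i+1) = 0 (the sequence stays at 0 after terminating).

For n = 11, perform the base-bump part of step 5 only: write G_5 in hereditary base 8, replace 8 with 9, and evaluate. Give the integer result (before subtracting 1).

48

(0) 11|_3 = 3^2 + 2 ↦ 4^2 + 2|_4 = 18 ⇒ 17
(1) 17|_4 = 4^2 + 1 ↦ 5^2 + 1|_5 = 26 ⇒ 25
(2) 25|_5 = 5^2 ↦ 6^2|_6 = 36 ⇒ 35
(3) 35|_6 = 5·6 + 5 ↦ 5·7 + 5|_7 = 40 ⇒ 39
(4) 39|_7 = 5·7 + 4 ↦ 5·8 + 4|_8 = 44 ⇒ 43
(5) 43|_8 = 5·8 + 3 ↦ 5·9 + 3|_9 = 48 ⇒ 47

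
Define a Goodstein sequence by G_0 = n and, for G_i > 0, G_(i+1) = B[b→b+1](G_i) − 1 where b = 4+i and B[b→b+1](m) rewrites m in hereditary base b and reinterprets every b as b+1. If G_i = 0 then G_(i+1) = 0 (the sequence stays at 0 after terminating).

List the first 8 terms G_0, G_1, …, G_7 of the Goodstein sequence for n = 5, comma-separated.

i=0: 5 = 4 + 1 (b=4); 4→5: 5 + 1 = 6; 6−1 = 5
i=1: 5 = 5 (b=5); 5→6: 6 = 6; 6−1 = 5
i=2: 5 = 5 (b=6); 6→7: 5 = 5; 5−1 = 4
i=3: 4 = 4 (b=7); 7→8: 4 = 4; 4−1 = 3
i=4: 3 = 3 (b=8); 8→9: 3 = 3; 3−1 = 2
i=5: 2 = 2 (b=9); 9→10: 2 = 2; 2−1 = 1
i=6: 1 = 1 (b=10); 10→11: 1 = 1; 1−1 = 0

5, 5, 5, 4, 3, 2, 1, 0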